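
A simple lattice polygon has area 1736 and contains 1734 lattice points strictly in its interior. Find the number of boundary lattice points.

Pick's theorem gives A = I + B/2 − 1, so B = 2(A − I + 1) = 2(1736 − 1734 + 1) = 6.

6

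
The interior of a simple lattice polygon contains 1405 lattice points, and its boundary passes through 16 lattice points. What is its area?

1412

Pick's theorem states A = I + B/2 − 1, so A = 1405 + 16/2 − 1 = 1412.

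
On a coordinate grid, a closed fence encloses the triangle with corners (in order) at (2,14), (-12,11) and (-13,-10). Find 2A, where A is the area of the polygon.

Using the shoelace formula, 2A = |[2·11 − (-12)·14] + [(-12)·(-10) − (-13)·11] + [(-13)·14 − 2·(-10)]| = 291, so the area is 291/2.

291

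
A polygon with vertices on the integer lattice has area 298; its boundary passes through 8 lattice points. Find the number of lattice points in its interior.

295

Pick's theorem A = I + B/2 − 1 rearranges to I = A − B/2 + 1 = 298 − 8/2 + 1 = 295.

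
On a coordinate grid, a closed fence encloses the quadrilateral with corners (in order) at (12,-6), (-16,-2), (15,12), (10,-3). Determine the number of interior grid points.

The shoelace formula gives twice the area as |(12·(-2) − (-16)·(-6)) + ((-16)·12 − 15·(-2)) + (15·(-3) − 10·12) + (10·(-6) − 12·(-3))| = 471, so the area is 235.5.
Summing gcd(|Δx|,|Δy|) over the edges gives the boundary count: gcd(28,4) + gcd(31,14) + gcd(5,15) + gcd(2,3) = 4+1+5+1 = 11.
By Pick's theorem A = I + B/2 − 1, so I = 235.5 − 11/2 + 1 = 231.

231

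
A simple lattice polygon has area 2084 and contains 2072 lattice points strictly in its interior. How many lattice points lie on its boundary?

Pick's theorem gives A = I + B/2 − 1, so B = 2(A − I + 1) = 2(2084 − 2072 + 1) = 26.

26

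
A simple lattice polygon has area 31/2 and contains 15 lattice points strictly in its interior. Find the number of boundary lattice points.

3

Pick's theorem gives A = I + B/2 − 1, so B = 2(A − I + 1) = 2(31/2 − 15 + 1) = 3.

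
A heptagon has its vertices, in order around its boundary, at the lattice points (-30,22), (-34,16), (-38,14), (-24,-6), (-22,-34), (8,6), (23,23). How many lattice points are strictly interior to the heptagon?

Using the shoelace formula, 2A = |[(-30)·16 − (-34)·22] + [(-34)·14 − (-38)·16] + [(-38)·(-6) − (-24)·14] + [(-24)·(-34) − (-22)·(-6)] + [(-22)·6 − 8·(-34)] + [8·23 − 23·6] + [23·22 − (-30)·23]| = 3030, so the area is 1515.
Along each edge there are gcd(|Δx|,|Δy|)+1 lattice points, so counting each shared vertex once the boundary has gcd(4,6) + gcd(4,2) + gcd(14,20) + gcd(2,28) + gcd(30,40) + gcd(15,17) + gcd(53,1) = 2+2+2+2+10+1+1 = 20.
By Pick's theorem A = I + B/2 − 1, so I = 1515 − 20/2 + 1 = 1506.

1506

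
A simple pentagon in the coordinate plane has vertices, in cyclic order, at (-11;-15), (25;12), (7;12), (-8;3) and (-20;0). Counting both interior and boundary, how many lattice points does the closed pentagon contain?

487

Using the shoelace formula, 2A = |((-11)·12 − 25·(-15)) + (25·12 − 7·12) + (7·3 − (-8)·12) + ((-8)·0 − (-20)·3) + ((-20)·(-15) − (-11)·0)| = 936, so the area is 468.
The number of boundary lattice points is Σ gcd(|Δx|,|Δy|) = gcd(36,27) + gcd(18,0) + gcd(15,9) + gcd(12,3) + gcd(9,15) = 9+18+3+3+3 = 36.
Pick's theorem gives I = A − B/2 + 1 = 468 − 36/2 + 1 = 451, so the closed region contains I + B = 451 + 36 = 487 lattice points.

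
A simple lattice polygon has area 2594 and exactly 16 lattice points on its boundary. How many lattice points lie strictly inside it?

2587

Pick's theorem A = I + B/2 − 1 rearranges to I = A − B/2 + 1 = 2594 − 16/2 + 1 = 2587.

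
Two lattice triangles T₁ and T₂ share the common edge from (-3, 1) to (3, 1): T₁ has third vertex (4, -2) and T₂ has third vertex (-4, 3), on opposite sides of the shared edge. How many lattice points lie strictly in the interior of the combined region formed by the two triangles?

14

The union is the simple quadrilateral with vertices (-3, 1), (4, -2), (3, 1), (-4, 3) in order.
Using the shoelace formula, 2A = |((-3)·(-2) − 4·1) + (4·1 − 3·(-2)) + (3·3 − (-4)·1) + ((-4)·1 − (-3)·3)| = 30, so the area is 15.
Along each edge there are gcd(|Δx|,|Δy|)+1 lattice points, so counting each shared vertex once the boundary has gcd(7,3) + gcd(1,3) + gcd(7,2) + gcd(1,2) = 1+1+1+1 = 4.
By Pick's theorem I = A − B/2 + 1 = 15 − 4/2 + 1 = 14.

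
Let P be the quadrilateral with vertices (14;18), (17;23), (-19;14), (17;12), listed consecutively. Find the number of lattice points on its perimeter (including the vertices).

15

Summing gcd(|Δx|,|Δy|) over the edges gives the boundary count: gcd(3,5) + gcd(36,9) + gcd(36,2) + gcd(3,6) = 1+9+2+3 = 15.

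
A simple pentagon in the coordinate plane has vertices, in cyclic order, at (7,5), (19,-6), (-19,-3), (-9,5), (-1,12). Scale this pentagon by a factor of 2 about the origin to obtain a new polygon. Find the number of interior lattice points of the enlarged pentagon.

The shoelace formula gives twice the area as |[7·(-6) − 19·5] + [19·(-3) − (-19)·(-6)] + [(-19)·5 − (-9)·(-3)] + [(-9)·12 − (-1)·5] + [(-1)·5 − 7·12]| = 622, so the area is 311.
Along each edge there are gcd(|Δx|,|Δy|)+1 lattice points, so counting each shared vertex once the boundary has gcd(12,11) + gcd(38,3) + gcd(10,8) + gcd(8,7) + gcd(8,7) = 1+1+2+1+1 = 6.
Scaling by 2 multiplies the area by 2² = 4 (so the new area is 1244) and multiplies the boundary lattice-point count by 2, giving 12.
By Pick's theorem, the interior count of the dilated polygon is 1244 − 12/2 + 1 = 1239.

1239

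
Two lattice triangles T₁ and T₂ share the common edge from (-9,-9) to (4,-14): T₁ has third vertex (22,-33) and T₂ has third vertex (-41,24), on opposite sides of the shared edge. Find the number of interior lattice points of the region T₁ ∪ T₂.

212

The union is the simple quadrilateral with vertices (-9,-9), (22,-33), (4,-14), (-41,24) in order.
Using the shoelace formula, 2A = |[(-9)·(-33) − 22·(-9)] + [22·(-14) − 4·(-33)] + [4·24 − (-41)·(-14)] + [(-41)·(-9) − (-9)·24]| = 426, so the area is 213.
The number of boundary lattice points is Σ gcd(|Δx|,|Δy|) = gcd(31,24) + gcd(18,19) + gcd(45,38) + gcd(32,33) = 1+1+1+1 = 4.
By Pick's theorem I = A − B/2 + 1 = 213 − 4/2 + 1 = 212.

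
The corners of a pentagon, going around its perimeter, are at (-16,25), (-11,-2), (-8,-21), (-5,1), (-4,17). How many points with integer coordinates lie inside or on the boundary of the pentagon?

The shoelace formula gives twice the area as |[(-16)·(-2) − (-11)·25] + [(-11)·(-21) − (-8)·(-2)] + [(-8)·1 − (-5)·(-21)] + [(-5)·17 − (-4)·1] + [(-4)·25 − (-16)·17]| = 500, so the area is 250.
The number of boundary lattice points is Σ gcd(|Δx|,|Δy|) = gcd(5,27) + gcd(3,19) + gcd(3,22) + gcd(1,16) + gcd(12,8) = 1+1+1+1+4 = 8.
Pick's theorem gives I = A − B/2 + 1 = 250 − 8/2 + 1 = 247, so the closed region contains I + B = 247 + 8 = 255 lattice points.

255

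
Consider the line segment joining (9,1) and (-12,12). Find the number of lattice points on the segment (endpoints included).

2

The number of lattice points on a segment between lattice points is gcd(|Δx|,|Δy|) + 1 = gcd(21,11) + 1 = 1 + 1 = 2.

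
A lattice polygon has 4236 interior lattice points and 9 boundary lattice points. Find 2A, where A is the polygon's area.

By Pick's theorem, A = I + B/2 − 1 = 4236 + 9/2 − 1 = 8479/2.
Hence 2A = 8479.

8479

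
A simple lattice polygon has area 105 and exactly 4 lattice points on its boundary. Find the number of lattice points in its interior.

104

Pick's theorem A = I + B/2 − 1 rearranges to I = A − B/2 + 1 = 105 − 4/2 + 1 = 104.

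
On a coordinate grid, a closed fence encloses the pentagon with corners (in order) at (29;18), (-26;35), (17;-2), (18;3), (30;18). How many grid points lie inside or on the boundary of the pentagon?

644

By the shoelace formula, twice the signed area is |[29·35 − (-26)·18] + [(-26)·(-2) − 17·35] + [17·3 − 18·(-2)] + [18·18 − 30·3] + [30·18 − 29·18]| = 1279, so the area is 639.5.
The number of boundary lattice points is Σ gcd(|Δx|,|Δy|) = gcd(55,17) + gcd(43,37) + gcd(1,5) + gcd(12,15) + gcd(1,0) = 1+1+1+3+1 = 7.
Pick's theorem gives I = A − B/2 + 1 = 639.5 − 7/2 + 1 = 637, so the closed region contains I + B = 637 + 7 = 644 lattice points.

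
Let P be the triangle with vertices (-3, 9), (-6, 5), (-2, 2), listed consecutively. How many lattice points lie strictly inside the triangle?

12

The shoelace formula gives twice the area as |[(-3)·5 − (-6)·9] + [(-6)·2 − (-2)·5] + [(-2)·9 − (-3)·2]| = 25, so the area is 12.5.
Summing gcd(|Δx|,|Δy|) over the edges gives the boundary count: gcd(3,4) + gcd(4,3) + gcd(1,7) = 1+1+1 = 3.
Pick's theorem gives I = A − B/2 + 1 = 12.5 − 3/2 + 1 = 12.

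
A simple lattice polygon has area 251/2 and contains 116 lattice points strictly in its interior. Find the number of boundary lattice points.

Pick's theorem gives A = I + B/2 − 1, so B = 2(A − I + 1) = 2(251/2 − 116 + 1) = 21.

21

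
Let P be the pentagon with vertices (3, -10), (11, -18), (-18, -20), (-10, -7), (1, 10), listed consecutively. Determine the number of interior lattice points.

342

Using the shoelace formula, 2A = |(3·(-18) − 11·(-10)) + (11·(-20) − (-18)·(-18)) + ((-18)·(-7) − (-10)·(-20)) + ((-10)·10 − 1·(-7)) + (1·(-10) − 3·10)| = 695, so the area is 695/2.
The number of boundary lattice points is Σ gcd(|Δx|,|Δy|) = gcd(8,8) + gcd(29,2) + gcd(8,13) + gcd(11,17) + gcd(2,20) = 8+1+1+1+2 = 13.
Pick's theorem gives I = A − B/2 + 1 = 695/2 − 13/2 + 1 = 342.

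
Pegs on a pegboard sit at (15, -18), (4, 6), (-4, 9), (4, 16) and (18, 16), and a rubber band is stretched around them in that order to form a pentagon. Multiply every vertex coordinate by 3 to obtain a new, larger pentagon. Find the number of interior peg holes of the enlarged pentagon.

Using the shoelace formula, 2A = |[15·6 − 4·(-18)] + [4·9 − (-4)·6] + [(-4)·16 − 4·9] + [4·16 − 18·16] + [18·(-18) − 15·16]| = 666, so the area is 333.
The number of boundary lattice points is Σ gcd(|Δx|,|Δy|) = gcd(11,24) + gcd(8,3) + gcd(8,7) + gcd(14,0) + gcd(3,34) = 1+1+1+14+1 = 18.
Scaling by 3 multiplies the area by 3² = 9 (so the new area is 2997) and multiplies the boundary lattice-point count by 3, giving 54.
By Pick's theorem, the interior count of the dilated polygon is 2997 − 54/2 + 1 = 2971.

2971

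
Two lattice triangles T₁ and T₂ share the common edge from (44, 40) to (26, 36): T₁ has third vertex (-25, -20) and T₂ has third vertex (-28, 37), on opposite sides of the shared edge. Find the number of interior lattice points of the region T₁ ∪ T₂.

516

The union is the simple quadrilateral with vertices (44, 40), (-25, -20), (26, 36), (-28, 37) in order.
Using the shoelace formula, 2A = |(44·(-20) − (-25)·40) + ((-25)·36 − 26·(-20)) + (26·37 − (-28)·36) + ((-28)·40 − 44·37)| = 1038, so the area is 519.
Summing gcd(|Δx|,|Δy|) over the edges gives the boundary count: gcd(69,60) + gcd(51,56) + gcd(54,1) + gcd(72,3) = 3+1+1+3 = 8.
By Pick's theorem I = A − B/2 + 1 = 519 − 8/2 + 1 = 516.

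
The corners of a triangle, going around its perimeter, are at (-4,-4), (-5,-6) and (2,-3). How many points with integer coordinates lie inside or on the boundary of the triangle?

8

By the shoelace formula, twice the signed area is |[(-4)·(-6) − (-5)·(-4)] + [(-5)·(-3) − 2·(-6)] + [2·(-4) − (-4)·(-3)]| = 11, so the area is 5.5.
Along each edge there are gcd(|Δx|,|Δy|)+1 lattice points, so counting each shared vertex once the boundary has gcd(1,2) + gcd(7,3) + gcd(6,1) = 1+1+1 = 3.
Pick's theorem gives I = A − B/2 + 1 = 5.5 − 3/2 + 1 = 5, so the closed region contains I + B = 5 + 3 = 8 lattice points.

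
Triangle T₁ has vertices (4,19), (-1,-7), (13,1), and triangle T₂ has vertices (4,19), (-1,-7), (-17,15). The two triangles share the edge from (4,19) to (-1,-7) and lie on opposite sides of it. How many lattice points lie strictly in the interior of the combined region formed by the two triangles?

419

The union is the simple quadrilateral with vertices (4,19), (13,1), (-1,-7), (-17,15) in order.
The shoelace formula gives twice the area as |(4·1 − 13·19) + (13·(-7) − (-1)·1) + ((-1)·15 − (-17)·(-7)) + ((-17)·19 − 4·15)| = 850, so the area is 425.
The number of boundary lattice points is Σ gcd(|Δx|,|Δy|) = gcd(9,18) + gcd(14,8) + gcd(16,22) + gcd(21,4) = 9+2+2+1 = 14.
By Pick's theorem I = A − B/2 + 1 = 425 − 14/2 + 1 = 419.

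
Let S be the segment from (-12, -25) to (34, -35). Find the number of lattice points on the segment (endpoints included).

The number of lattice points on a segment between lattice points is gcd(|Δx|,|Δy|) + 1 = gcd(46,10) + 1 = 2 + 1 = 3.

3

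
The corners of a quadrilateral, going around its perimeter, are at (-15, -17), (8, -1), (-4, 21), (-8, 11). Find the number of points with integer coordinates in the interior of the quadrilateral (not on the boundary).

The shoelace formula gives twice the area as |[(-15)·(-1) − 8·(-17)] + [8·21 − (-4)·(-1)] + [(-4)·11 − (-8)·21] + [(-8)·(-17) − (-15)·11]| = 740, so the area is 370.
Summing gcd(|Δx|,|Δy|) over the edges gives the boundary count: gcd(23,16) + gcd(12,22) + gcd(4,10) + gcd(7,28) = 1+2+2+7 = 12.
Pick's theorem gives I = A − B/2 + 1 = 370 − 12/2 + 1 = 365.

365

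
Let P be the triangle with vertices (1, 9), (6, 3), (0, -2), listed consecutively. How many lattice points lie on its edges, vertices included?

3

The number of boundary lattice points is Σ gcd(|Δx|,|Δy|) = gcd(5,6) + gcd(6,5) + gcd(1,11) = 1+1+1 = 3.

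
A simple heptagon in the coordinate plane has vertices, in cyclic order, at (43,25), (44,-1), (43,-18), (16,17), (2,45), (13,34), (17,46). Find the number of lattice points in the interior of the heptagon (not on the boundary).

By the shoelace formula, twice the signed area is |(43·(-1) − 44·25) + (44·(-18) − 43·(-1)) + (43·17 − 16·(-18)) + (16·45 − 2·17) + (2·34 − 13·45) + (13·46 − 17·34) + (17·25 − 43·46)| = 2237, so the area is 2237/2.
Along each edge there are gcd(|Δx|,|Δy|)+1 lattice points, so counting each shared vertex once the boundary has gcd(1,26) + gcd(1,17) + gcd(27,35) + gcd(14,28) + gcd(11,11) + gcd(4,12) + gcd(26,21) = 1+1+1+14+11+4+1 = 33.
Pick's theorem gives I = A − B/2 + 1 = 2237/2 − 33/2 + 1 = 1103.

1103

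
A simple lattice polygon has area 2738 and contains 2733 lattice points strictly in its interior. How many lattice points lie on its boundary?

Pick's theorem gives A = I + B/2 − 1, so B = 2(A − I + 1) = 2(2738 − 2733 + 1) = 12.

12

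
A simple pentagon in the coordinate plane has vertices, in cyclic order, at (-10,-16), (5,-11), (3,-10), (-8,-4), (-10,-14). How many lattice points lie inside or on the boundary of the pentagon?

93

By the shoelace formula, twice the signed area is |[(-10)·(-11) − 5·(-16)] + [5·(-10) − 3·(-11)] + [3·(-4) − (-8)·(-10)] + [(-8)·(-14) − (-10)·(-4)] + [(-10)·(-16) − (-10)·(-14)]| = 173, so the area is 173/2.
Summing gcd(|Δx|,|Δy|) over the edges gives the boundary count: gcd(15,5) + gcd(2,1) + gcd(11,6) + gcd(2,10) + gcd(0,2) = 5+1+1+2+2 = 11.
Pick's theorem gives I = A − B/2 + 1 = 173/2 − 11/2 + 1 = 82, so the closed region contains I + B = 82 + 11 = 93 lattice points.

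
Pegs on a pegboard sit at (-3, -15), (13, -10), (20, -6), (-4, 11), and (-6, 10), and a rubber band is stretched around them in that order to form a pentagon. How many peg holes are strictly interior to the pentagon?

The shoelace formula gives twice the area as |((-3)·(-10) − 13·(-15)) + (13·(-6) − 20·(-10)) + (20·11 − (-4)·(-6)) + ((-4)·10 − (-6)·11) + ((-6)·(-15) − (-3)·10)| = 689, so the area is 344.5.
The number of boundary lattice points is Σ gcd(|Δx|,|Δy|) = gcd(16,5) + gcd(7,4) + gcd(24,17) + gcd(2,1) + gcd(3,25) = 1+1+1+1+1 = 5.
By Pick's theorem A = I + B/2 − 1, so I = 344.5 − 5/2 + 1 = 343.

343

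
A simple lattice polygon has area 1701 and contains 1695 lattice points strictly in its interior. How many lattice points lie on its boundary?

Pick's theorem gives A = I + B/2 − 1, so B = 2(A − I + 1) = 2(1701 − 1695 + 1) = 14.

14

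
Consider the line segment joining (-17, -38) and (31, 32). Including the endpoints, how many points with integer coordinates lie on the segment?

3

The number of lattice points on a segment between lattice points is gcd(|Δx|,|Δy|) + 1 = gcd(48,70) + 1 = 2 + 1 = 3.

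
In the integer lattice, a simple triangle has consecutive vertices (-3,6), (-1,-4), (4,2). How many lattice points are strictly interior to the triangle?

30

The shoelace formula gives twice the area as |[(-3)·(-4) − (-1)·6] + [(-1)·2 − 4·(-4)] + [4·6 − (-3)·2]| = 62, so the area is 31.
Along each edge there are gcd(|Δx|,|Δy|)+1 lattice points, so counting each shared vertex once the boundary has gcd(2,10) + gcd(5,6) + gcd(7,4) = 2+1+1 = 4.
Pick's theorem gives I = A − B/2 + 1 = 31 − 4/2 + 1 = 30.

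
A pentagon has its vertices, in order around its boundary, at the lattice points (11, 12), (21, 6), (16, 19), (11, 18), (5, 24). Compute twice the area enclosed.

Using the shoelace formula, 2A = |(11·6 − 21·12) + (21·19 − 16·6) + (16·18 − 11·19) + (11·24 − 5·18) + (5·12 − 11·24)| = 166, so the area is 83.

166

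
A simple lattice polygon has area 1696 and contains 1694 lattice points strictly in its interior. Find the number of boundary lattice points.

6

Pick's theorem gives A = I + B/2 − 1, so B = 2(A − I + 1) = 2(1696 − 1694 + 1) = 6.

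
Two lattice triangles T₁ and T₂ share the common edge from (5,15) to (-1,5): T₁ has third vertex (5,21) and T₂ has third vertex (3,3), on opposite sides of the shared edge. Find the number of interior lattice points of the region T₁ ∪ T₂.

The union is the simple quadrilateral with vertices (5,15), (5,21), (-1,5), (3,3) in order.
By the shoelace formula, twice the signed area is |(5·21 − 5·15) + (5·5 − (-1)·21) + ((-1)·3 − 3·5) + (3·15 − 5·3)| = 88, so the area is 44.
Summing gcd(|Δx|,|Δy|) over the edges gives the boundary count: gcd(0,6) + gcd(6,16) + gcd(4,2) + gcd(2,12) = 6+2+2+2 = 12.
By Pick's theorem I = A − B/2 + 1 = 44 − 12/2 + 1 = 39.

39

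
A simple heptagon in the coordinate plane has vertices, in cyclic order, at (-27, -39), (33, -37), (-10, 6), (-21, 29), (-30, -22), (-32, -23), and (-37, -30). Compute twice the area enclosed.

4010

The shoelace formula gives twice the area as |[(-27)·(-37) − 33·(-39)] + [33·6 − (-10)·(-37)] + [(-10)·29 − (-21)·6] + [(-21)·(-22) − (-30)·29] + [(-30)·(-23) − (-32)·(-22)] + [(-32)·(-30) − (-37)·(-23)] + [(-37)·(-39) − (-27)·(-30)]| = 4010, so the area is 2005.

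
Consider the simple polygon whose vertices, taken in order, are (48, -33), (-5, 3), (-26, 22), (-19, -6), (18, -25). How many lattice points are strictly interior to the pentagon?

By the shoelace formula, twice the signed area is |(48·3 − (-5)·(-33)) + ((-5)·22 − (-26)·3) + ((-26)·(-6) − (-19)·22) + ((-19)·(-25) − 18·(-6)) + (18·(-33) − 48·(-25))| = 1710, so the area is 855.
Along each edge there are gcd(|Δx|,|Δy|)+1 lattice points, so counting each shared vertex once the boundary has gcd(53,36) + gcd(21,19) + gcd(7,28) + gcd(37,19) + gcd(30,8) = 1+1+7+1+2 = 12.
Pick's theorem gives I = A − B/2 + 1 = 855 − 12/2 + 1 = 850.

850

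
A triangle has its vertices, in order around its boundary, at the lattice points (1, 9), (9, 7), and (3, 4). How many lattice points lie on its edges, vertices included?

6

The number of boundary lattice points is Σ gcd(|Δx|,|Δy|) = gcd(8,2) + gcd(6,3) + gcd(2,5) = 2+3+1 = 6.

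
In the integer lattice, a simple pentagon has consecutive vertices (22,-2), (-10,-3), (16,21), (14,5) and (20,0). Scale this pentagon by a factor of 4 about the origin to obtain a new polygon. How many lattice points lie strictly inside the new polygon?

Using the shoelace formula, 2A = |[22·(-3) − (-10)·(-2)] + [(-10)·21 − 16·(-3)] + [16·5 − 14·21] + [14·0 − 20·5] + [20·(-2) − 22·0]| = 602, so the area is 301.
Along each edge there are gcd(|Δx|,|Δy|)+1 lattice points, so counting each shared vertex once the boundary has gcd(32,1) + gcd(26,24) + gcd(2,16) + gcd(6,5) + gcd(2,2) = 1+2+2+1+2 = 8.
Scaling by 4 multiplies the area by 4² = 16 (so the new area is 4816) and multiplies the boundary lattice-point count by 4, giving 32.
By Pick's theorem, the interior count of the dilated polygon is 4816 − 32/2 + 1 = 4801.

4801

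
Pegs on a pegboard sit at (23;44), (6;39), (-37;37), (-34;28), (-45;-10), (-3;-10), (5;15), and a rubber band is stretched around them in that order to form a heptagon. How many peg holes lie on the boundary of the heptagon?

The number of boundary lattice points is Σ gcd(|Δx|,|Δy|) = gcd(17,5) + gcd(43,2) + gcd(3,9) + gcd(11,38) + gcd(42,0) + gcd(8,25) + gcd(18,29) = 1+1+3+1+42+1+1 = 50.

50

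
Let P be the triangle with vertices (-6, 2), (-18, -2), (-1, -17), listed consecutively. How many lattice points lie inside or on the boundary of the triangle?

128

The shoelace formula gives twice the area as |((-6)·(-2) − (-18)·2) + ((-18)·(-17) − (-1)·(-2)) + ((-1)·2 − (-6)·(-17))| = 248, so the area is 124.
Along each edge there are gcd(|Δx|,|Δy|)+1 lattice points, so counting each shared vertex once the boundary has gcd(12,4) + gcd(17,15) + gcd(5,19) = 4+1+1 = 6.
Pick's theorem gives I = A − B/2 + 1 = 124 − 6/2 + 1 = 122, so the closed region contains I + B = 122 + 6 = 128 lattice points.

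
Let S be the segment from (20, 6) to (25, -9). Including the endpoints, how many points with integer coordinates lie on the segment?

6

The number of lattice points on a segment between lattice points is gcd(|Δx|,|Δy|) + 1 = gcd(5,15) + 1 = 5 + 1 = 6.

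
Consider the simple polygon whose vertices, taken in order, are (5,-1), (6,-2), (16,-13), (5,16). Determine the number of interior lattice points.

84

The shoelace formula gives twice the area as |[5·(-2) − 6·(-1)] + [6·(-13) − 16·(-2)] + [16·16 − 5·(-13)] + [5·(-1) − 5·16]| = 186, so the area is 93.
The number of boundary lattice points is Σ gcd(|Δx|,|Δy|) = gcd(1,1) + gcd(10,11) + gcd(11,29) + gcd(0,17) = 1+1+1+17 = 20.
By Pick's theorem A = I + B/2 − 1, so I = 93 − 20/2 + 1 = 84.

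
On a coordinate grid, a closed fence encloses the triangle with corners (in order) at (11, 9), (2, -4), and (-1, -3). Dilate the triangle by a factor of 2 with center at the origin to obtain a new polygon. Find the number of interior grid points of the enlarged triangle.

Using the shoelace formula, 2A = |(11·(-4) − 2·9) + (2·(-3) − (-1)·(-4)) + ((-1)·9 − 11·(-3))| = 48, so the area is 24.
Along each edge there are gcd(|Δx|,|Δy|)+1 lattice points, so counting each shared vertex once the boundary has gcd(9,13) + gcd(3,1) + gcd(12,12) = 1+1+12 = 14.
Scaling by 2 multiplies the area by 2² = 4 (so the new area is 96) and multiplies the boundary lattice-point count by 2, giving 28.
By Pick's theorem, the interior count of the dilated polygon is 96 − 28/2 + 1 = 83.

83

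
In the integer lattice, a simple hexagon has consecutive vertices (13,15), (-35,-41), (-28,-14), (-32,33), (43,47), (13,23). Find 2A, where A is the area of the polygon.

The shoelace formula gives twice the area as |[13·(-41) − (-35)·15] + [(-35)·(-14) − (-28)·(-41)] + [(-28)·33 − (-32)·(-14)] + [(-32)·47 − 43·33] + [43·23 − 13·47] + [13·15 − 13·23]| = 4687, so the area is 4687/2.

4687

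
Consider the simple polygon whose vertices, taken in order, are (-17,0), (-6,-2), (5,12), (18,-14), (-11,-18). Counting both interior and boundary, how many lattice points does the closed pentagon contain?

561

The shoelace formula gives twice the area as |((-17)·(-2) − (-6)·0) + ((-6)·12 − 5·(-2)) + (5·(-14) − 18·12) + (18·(-18) − (-11)·(-14)) + ((-11)·0 − (-17)·(-18))| = 1098, so the area is 549.
The number of boundary lattice points is Σ gcd(|Δx|,|Δy|) = gcd(11,2) + gcd(11,14) + gcd(13,26) + gcd(29,4) + gcd(6,18) = 1+1+13+1+6 = 22.
Pick's theorem gives I = A − B/2 + 1 = 549 − 22/2 + 1 = 539, so the closed region contains I + B = 539 + 22 = 561 lattice points.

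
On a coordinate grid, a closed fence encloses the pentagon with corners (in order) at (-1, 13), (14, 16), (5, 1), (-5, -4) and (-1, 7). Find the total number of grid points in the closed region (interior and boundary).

172

Using the shoelace formula, 2A = |[(-1)·16 − 14·13] + [14·1 − 5·16] + [5·(-4) − (-5)·1] + [(-5)·7 − (-1)·(-4)] + [(-1)·13 − (-1)·7]| = 324, so the area is 162.
The number of boundary lattice points is Σ gcd(|Δx|,|Δy|) = gcd(15,3) + gcd(9,15) + gcd(10,5) + gcd(4,11) + gcd(0,6) = 3+3+5+1+6 = 18.
Pick's theorem gives I = A − B/2 + 1 = 162 − 18/2 + 1 = 154, so the closed region contains I + B = 154 + 18 = 172 lattice points.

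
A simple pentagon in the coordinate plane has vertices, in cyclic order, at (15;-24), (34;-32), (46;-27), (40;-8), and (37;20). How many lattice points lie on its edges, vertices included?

26

The number of boundary lattice points is Σ gcd(|Δx|,|Δy|) = gcd(19,8) + gcd(12,5) + gcd(6,19) + gcd(3,28) + gcd(22,44) = 1+1+1+1+22 = 26.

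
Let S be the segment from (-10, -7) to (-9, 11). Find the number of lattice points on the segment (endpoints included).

2

The number of lattice points on a segment between lattice points is gcd(|Δx|,|Δy|) + 1 = gcd(1,18) + 1 = 1 + 1 = 2.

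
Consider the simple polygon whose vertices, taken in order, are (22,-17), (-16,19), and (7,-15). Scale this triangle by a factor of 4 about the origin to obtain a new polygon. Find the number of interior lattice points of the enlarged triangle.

3705

The shoelace formula gives twice the area as |(22·19 − (-16)·(-17)) + ((-16)·(-15) − 7·19) + (7·(-17) − 22·(-15))| = 464, so the area is 232.
Along each edge there are gcd(|Δx|,|Δy|)+1 lattice points, so counting each shared vertex once the boundary has gcd(38,36) + gcd(23,34) + gcd(15,2) = 2+1+1 = 4.
Scaling by 4 multiplies the area by 4² = 16 (so the new area is 3712) and multiplies the boundary lattice-point count by 4, giving 16.
By Pick's theorem, the interior count of the dilated polygon is 3712 − 16/2 + 1 = 3705.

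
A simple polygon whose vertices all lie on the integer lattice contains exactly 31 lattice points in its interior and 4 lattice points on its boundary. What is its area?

By Pick's theorem, A = I + B/2 − 1 = 31 + 4/2 − 1 = 32.

32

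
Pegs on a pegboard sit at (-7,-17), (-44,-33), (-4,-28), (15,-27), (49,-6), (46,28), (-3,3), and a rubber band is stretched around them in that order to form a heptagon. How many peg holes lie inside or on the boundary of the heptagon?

Using the shoelace formula, 2A = |[(-7)·(-33) − (-44)·(-17)] + [(-44)·(-28) − (-4)·(-33)] + [(-4)·(-27) − 15·(-28)] + [15·(-6) − 49·(-27)] + [49·28 − 46·(-6)] + [46·3 − (-3)·28] + [(-3)·(-17) − (-7)·3]| = 4286, so the area is 2143.
Summing gcd(|Δx|,|Δy|) over the edges gives the boundary count: gcd(37,16) + gcd(40,5) + gcd(19,1) + gcd(34,21) + gcd(3,34) + gcd(49,25) + gcd(4,20) = 1+5+1+1+1+1+4 = 14.
Pick's theorem gives I = A − B/2 + 1 = 2143 − 14/2 + 1 = 2137, so the closed region contains I + B = 2137 + 14 = 2151 lattice points.

2151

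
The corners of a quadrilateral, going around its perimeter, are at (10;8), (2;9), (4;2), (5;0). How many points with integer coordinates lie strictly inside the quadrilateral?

35

By the shoelace formula, twice the signed area is |[10·9 − 2·8] + [2·2 − 4·9] + [4·0 − 5·2] + [5·8 − 10·0]| = 72, so the area is 36.
Summing gcd(|Δx|,|Δy|) over the edges gives the boundary count: gcd(8,1) + gcd(2,7) + gcd(1,2) + gcd(5,8) = 1+1+1+1 = 4.
Pick's theorem gives I = A − B/2 + 1 = 36 − 4/2 + 1 = 35.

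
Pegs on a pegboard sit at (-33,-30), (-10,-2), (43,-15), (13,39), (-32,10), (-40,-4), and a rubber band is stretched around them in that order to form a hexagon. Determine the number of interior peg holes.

2419

By the shoelace formula, twice the signed area is |[(-33)·(-2) − (-10)·(-30)] + [(-10)·(-15) − 43·(-2)] + [43·39 − 13·(-15)] + [13·10 − (-32)·39] + [(-32)·(-4) − (-40)·10] + [(-40)·(-30) − (-33)·(-4)]| = 4848, so the area is 2424.
Summing gcd(|Δx|,|Δy|) over the edges gives the boundary count: gcd(23,28) + gcd(53,13) + gcd(30,54) + gcd(45,29) + gcd(8,14) + gcd(7,26) = 1+1+6+1+2+1 = 12.
Pick's theorem gives I = A − B/2 + 1 = 2424 − 12/2 + 1 = 2419.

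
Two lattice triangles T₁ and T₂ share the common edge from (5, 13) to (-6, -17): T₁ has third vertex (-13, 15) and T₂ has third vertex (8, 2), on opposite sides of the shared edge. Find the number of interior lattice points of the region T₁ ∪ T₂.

385

The union is the simple quadrilateral with vertices (5, 13), (-13, 15), (-6, -17), (8, 2) in order.
Using the shoelace formula, 2A = |[5·15 − (-13)·13] + [(-13)·(-17) − (-6)·15] + [(-6)·2 − 8·(-17)] + [8·13 − 5·2]| = 773, so the area is 773/2.
Along each edge there are gcd(|Δx|,|Δy|)+1 lattice points, so counting each shared vertex once the boundary has gcd(18,2) + gcd(7,32) + gcd(14,19) + gcd(3,11) = 2+1+1+1 = 5.
By Pick's theorem I = A − B/2 + 1 = 773/2 − 5/2 + 1 = 385.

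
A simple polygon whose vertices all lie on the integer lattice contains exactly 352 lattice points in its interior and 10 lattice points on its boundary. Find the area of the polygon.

356

By Pick's theorem, A = I + B/2 − 1 = 352 + 10/2 − 1 = 356.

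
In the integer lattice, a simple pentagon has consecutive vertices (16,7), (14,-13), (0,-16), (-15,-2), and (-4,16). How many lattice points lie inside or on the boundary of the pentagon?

655

By the shoelace formula, twice the signed area is |(16·(-13) − 14·7) + (14·(-16) − 0·(-13)) + (0·(-2) − (-15)·(-16)) + ((-15)·16 − (-4)·(-2)) + ((-4)·7 − 16·16)| = 1302, so the area is 651.
The number of boundary lattice points is Σ gcd(|Δx|,|Δy|) = gcd(2,20) + gcd(14,3) + gcd(15,14) + gcd(11,18) + gcd(20,9) = 2+1+1+1+1 = 6.
Pick's theorem gives I = A − B/2 + 1 = 651 − 6/2 + 1 = 649, so the closed region contains I + B = 649 + 6 = 655 lattice points.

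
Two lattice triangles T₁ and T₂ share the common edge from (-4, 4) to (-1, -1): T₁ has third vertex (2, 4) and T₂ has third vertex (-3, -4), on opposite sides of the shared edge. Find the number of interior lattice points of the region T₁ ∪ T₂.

The union is the simple quadrilateral with vertices (-4, 4), (2, 4), (-1, -1), (-3, -4) in order.
By the shoelace formula, twice the signed area is |[(-4)·4 − 2·4] + [2·(-1) − (-1)·4] + [(-1)·(-4) − (-3)·(-1)] + [(-3)·4 − (-4)·(-4)]| = 49, so the area is 24.5.
The number of boundary lattice points is Σ gcd(|Δx|,|Δy|) = gcd(6,0) + gcd(3,5) + gcd(2,3) + gcd(1,8) = 6+1+1+1 = 9.
By Pick's theorem I = A − B/2 + 1 = 24.5 − 9/2 + 1 = 21.

21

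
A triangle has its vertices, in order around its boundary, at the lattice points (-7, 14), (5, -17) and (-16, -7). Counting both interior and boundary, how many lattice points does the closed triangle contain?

269

By the shoelace formula, twice the signed area is |[(-7)·(-17) − 5·14] + [5·(-7) − (-16)·(-17)] + [(-16)·14 − (-7)·(-7)]| = 531, so the area is 265.5.
Along each edge there are gcd(|Δx|,|Δy|)+1 lattice points, so counting each shared vertex once the boundary has gcd(12,31) + gcd(21,10) + gcd(9,21) = 1+1+3 = 5.
Pick's theorem gives I = A − B/2 + 1 = 265.5 − 5/2 + 1 = 264, so the closed region contains I + B = 264 + 5 = 269 lattice points.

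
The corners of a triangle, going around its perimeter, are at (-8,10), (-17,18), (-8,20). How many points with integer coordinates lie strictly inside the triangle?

40

By the shoelace formula, twice the signed area is |((-8)·18 − (-17)·10) + ((-17)·20 − (-8)·18) + ((-8)·10 − (-8)·20)| = 90, so the area is 45.
Along each edge there are gcd(|Δx|,|Δy|)+1 lattice points, so counting each shared vertex once the boundary has gcd(9,8) + gcd(9,2) + gcd(0,10) = 1+1+10 = 12.
By Pick's theorem A = I + B/2 − 1, so I = 45 − 12/2 + 1 = 40.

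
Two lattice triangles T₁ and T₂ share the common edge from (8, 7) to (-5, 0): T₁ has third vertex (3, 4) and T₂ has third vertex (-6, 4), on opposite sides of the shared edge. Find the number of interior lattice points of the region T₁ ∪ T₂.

29

The union is the simple quadrilateral with vertices (8, 7), (3, 4), (-5, 0), (-6, 4) in order.
The shoelace formula gives twice the area as |(8·4 − 3·7) + (3·0 − (-5)·4) + ((-5)·4 − (-6)·0) + ((-6)·7 − 8·4)| = 63, so the area is 63/2.
Summing gcd(|Δx|,|Δy|) over the edges gives the boundary count: gcd(5,3) + gcd(8,4) + gcd(1,4) + gcd(14,3) = 1+4+1+1 = 7.
By Pick's theorem I = A − B/2 + 1 = 63/2 − 7/2 + 1 = 29.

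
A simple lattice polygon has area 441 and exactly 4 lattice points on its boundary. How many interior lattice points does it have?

440

Pick's theorem A = I + B/2 − 1 rearranges to I = A − B/2 + 1 = 441 − 4/2 + 1 = 440.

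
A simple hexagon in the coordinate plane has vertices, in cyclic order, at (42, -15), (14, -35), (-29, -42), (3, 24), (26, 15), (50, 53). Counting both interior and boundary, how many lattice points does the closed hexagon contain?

The shoelace formula gives twice the area as |[42·(-35) − 14·(-15)] + [14·(-42) − (-29)·(-35)] + [(-29)·24 − 3·(-42)] + [3·15 − 26·24] + [26·53 − 50·15] + [50·(-15) − 42·53]| = 6360, so the area is 3180.
Along each edge there are gcd(|Δx|,|Δy|)+1 lattice points, so counting each shared vertex once the boundary has gcd(28,20) + gcd(43,7) + gcd(32,66) + gcd(23,9) + gcd(24,38) + gcd(8,68) = 4+1+2+1+2+4 = 14.
Pick's theorem gives I = A − B/2 + 1 = 3180 − 14/2 + 1 = 3174, so the closed region contains I + B = 3174 + 14 = 3188 lattice points.

3188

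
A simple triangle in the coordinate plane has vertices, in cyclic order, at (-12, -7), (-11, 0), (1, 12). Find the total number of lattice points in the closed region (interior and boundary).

44

The shoelace formula gives twice the area as |((-12)·0 − (-11)·(-7)) + ((-11)·12 − 1·0) + (1·(-7) − (-12)·12)| = 72, so the area is 36.
Summing gcd(|Δx|,|Δy|) over the edges gives the boundary count: gcd(1,7) + gcd(12,12) + gcd(13,19) = 1+12+1 = 14.
Pick's theorem gives I = A − B/2 + 1 = 36 − 14/2 + 1 = 30, so the closed region contains I + B = 30 + 14 = 44 lattice points.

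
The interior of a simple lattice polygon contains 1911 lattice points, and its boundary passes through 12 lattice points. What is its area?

1916

Pick's theorem states A = I + B/2 − 1, so A = 1911 + 12/2 − 1 = 1916.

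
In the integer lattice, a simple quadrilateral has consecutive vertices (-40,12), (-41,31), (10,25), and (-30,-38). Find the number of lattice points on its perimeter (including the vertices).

Summing gcd(|Δx|,|Δy|) over the edges gives the boundary count: gcd(1,19) + gcd(51,6) + gcd(40,63) + gcd(10,50) = 1+3+1+10 = 15.

15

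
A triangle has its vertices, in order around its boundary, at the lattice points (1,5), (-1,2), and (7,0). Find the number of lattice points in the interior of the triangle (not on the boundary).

13

The shoelace formula gives twice the area as |(1·2 − (-1)·5) + ((-1)·0 − 7·2) + (7·5 − 1·0)| = 28, so the area is 14.
The number of boundary lattice points is Σ gcd(|Δx|,|Δy|) = gcd(2,3) + gcd(8,2) + gcd(6,5) = 1+2+1 = 4.
Pick's theorem gives I = A − B/2 + 1 = 14 − 4/2 + 1 = 13.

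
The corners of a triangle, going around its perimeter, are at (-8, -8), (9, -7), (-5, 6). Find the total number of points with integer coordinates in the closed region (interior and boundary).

By the shoelace formula, twice the signed area is |((-8)·(-7) − 9·(-8)) + (9·6 − (-5)·(-7)) + ((-5)·(-8) − (-8)·6)| = 235, so the area is 117.5.
Summing gcd(|Δx|,|Δy|) over the edges gives the boundary count: gcd(17,1) + gcd(14,13) + gcd(3,14) = 1+1+1 = 3.
Pick's theorem gives I = A − B/2 + 1 = 117.5 − 3/2 + 1 = 117, so the closed region contains I + B = 117 + 3 = 120 lattice points.

120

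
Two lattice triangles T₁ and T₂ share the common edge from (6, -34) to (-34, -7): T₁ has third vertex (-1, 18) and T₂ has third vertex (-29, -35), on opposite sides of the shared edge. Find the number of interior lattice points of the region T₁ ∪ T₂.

1437

The union is the simple quadrilateral with vertices (6, -34), (-1, 18), (-34, -7), (-29, -35) in order.
By the shoelace formula, twice the signed area is |[6·18 − (-1)·(-34)] + [(-1)·(-7) − (-34)·18] + [(-34)·(-35) − (-29)·(-7)] + [(-29)·(-34) − 6·(-35)]| = 2876, so the area is 1438.
Summing gcd(|Δx|,|Δy|) over the edges gives the boundary count: gcd(7,52) + gcd(33,25) + gcd(5,28) + gcd(35,1) = 1+1+1+1 = 4.
By Pick's theorem I = A − B/2 + 1 = 1438 − 4/2 + 1 = 1437.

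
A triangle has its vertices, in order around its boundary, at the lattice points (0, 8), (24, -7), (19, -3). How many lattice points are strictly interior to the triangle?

9

Using the shoelace formula, 2A = |[0·(-7) − 24·8] + [24·(-3) − 19·(-7)] + [19·8 − 0·(-3)]| = 21, so the area is 21/2.
Summing gcd(|Δx|,|Δy|) over the edges gives the boundary count: gcd(24,15) + gcd(5,4) + gcd(19,11) = 3+1+1 = 5.
Pick's theorem gives I = A − B/2 + 1 = 21/2 − 5/2 + 1 = 9.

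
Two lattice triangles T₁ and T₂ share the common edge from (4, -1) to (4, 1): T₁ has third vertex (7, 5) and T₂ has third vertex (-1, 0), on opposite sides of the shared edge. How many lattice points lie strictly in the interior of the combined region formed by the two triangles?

The union is the simple quadrilateral with vertices (4, -1), (7, 5), (4, 1), (-1, 0) in order.
Using the shoelace formula, 2A = |(4·5 − 7·(-1)) + (7·1 − 4·5) + (4·0 − (-1)·1) + ((-1)·(-1) − 4·0)| = 16, so the area is 8.
Along each edge there are gcd(|Δx|,|Δy|)+1 lattice points, so counting each shared vertex once the boundary has gcd(3,6) + gcd(3,4) + gcd(5,1) + gcd(5,1) = 3+1+1+1 = 6.
By Pick's theorem I = A − B/2 + 1 = 8 − 6/2 + 1 = 6.

6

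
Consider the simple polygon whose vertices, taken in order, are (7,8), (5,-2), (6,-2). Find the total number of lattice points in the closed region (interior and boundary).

8

By the shoelace formula, twice the signed area is |(7·(-2) − 5·8) + (5·(-2) − 6·(-2)) + (6·8 − 7·(-2))| = 10, so the area is 5.
Summing gcd(|Δx|,|Δy|) over the edges gives the boundary count: gcd(2,10) + gcd(1,0) + gcd(1,10) = 2+1+1 = 4.
Pick's theorem gives I = A − B/2 + 1 = 5 − 4/2 + 1 = 4, so the closed region contains I + B = 4 + 4 = 8 lattice points.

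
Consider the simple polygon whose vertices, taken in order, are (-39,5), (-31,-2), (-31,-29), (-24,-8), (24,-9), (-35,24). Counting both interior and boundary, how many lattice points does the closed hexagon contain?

By the shoelace formula, twice the signed area is |[(-39)·(-2) − (-31)·5] + [(-31)·(-29) − (-31)·(-2)] + [(-31)·(-8) − (-24)·(-29)] + [(-24)·(-9) − 24·(-8)] + [24·24 − (-35)·(-9)] + [(-35)·5 − (-39)·24]| = 2052, so the area is 1026.
The number of boundary lattice points is Σ gcd(|Δx|,|Δy|) = gcd(8,7) + gcd(0,27) + gcd(7,21) + gcd(48,1) + gcd(59,33) + gcd(4,19) = 1+27+7+1+1+1 = 38.
Pick's theorem gives I = A − B/2 + 1 = 1026 − 38/2 + 1 = 1008, so the closed region contains I + B = 1008 + 38 = 1046 lattice points.

1046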